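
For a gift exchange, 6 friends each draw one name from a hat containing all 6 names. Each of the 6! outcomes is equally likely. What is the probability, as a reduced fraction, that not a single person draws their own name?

53/144

Favorable outcomes: !6 = 265.
Total outcomes: 6! = 720.
Probability = 265/720 = 53/144.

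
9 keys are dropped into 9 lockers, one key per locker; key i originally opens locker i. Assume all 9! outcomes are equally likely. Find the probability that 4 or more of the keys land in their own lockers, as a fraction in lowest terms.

6883/362880

Favorable outcomes: Σ_{i≥4} C(9,i)·!(9-i) = 126·44 + 126·9 + 84·2 + 36·1 + 9·0 + 1·1 = 6883.
Total outcomes: 9! = 362880.
Probability = 6883/362880 = 6883/362880.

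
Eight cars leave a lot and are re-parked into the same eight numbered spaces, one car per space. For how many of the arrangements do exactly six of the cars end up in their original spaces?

28

Choose which 6 of the 8 are fixed: C(8,6) = 28.
The remaining 2 must be deranged: !2 = 1.
Total: 28 × 1 = 28.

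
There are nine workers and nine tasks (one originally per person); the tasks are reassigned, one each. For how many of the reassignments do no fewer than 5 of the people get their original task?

1339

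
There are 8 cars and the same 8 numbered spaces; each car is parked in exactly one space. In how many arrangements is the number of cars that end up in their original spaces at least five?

# with exactly i fixed is C(8,i)·!(8-i); sum over i=5..8:
  i=5: C(8,5)·!3 = 56·2 = 112
  i=6: C(8,6)·!2 = 28·1 = 28
  i=7: C(8,7)·!1 = 8·0 = 0
  i=8: C(8,8)·!0 = 1·1 = 1
Total = 141.

141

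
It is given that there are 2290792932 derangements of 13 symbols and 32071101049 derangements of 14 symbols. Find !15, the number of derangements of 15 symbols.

481066515734

!15 = (15-1)·(!14 + !13) = 14·(32071101049 + 2290792932) = 14·34361893981 = 481066515734.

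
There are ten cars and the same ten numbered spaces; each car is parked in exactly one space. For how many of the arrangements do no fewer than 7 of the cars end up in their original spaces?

286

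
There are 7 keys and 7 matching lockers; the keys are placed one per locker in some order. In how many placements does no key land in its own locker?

1854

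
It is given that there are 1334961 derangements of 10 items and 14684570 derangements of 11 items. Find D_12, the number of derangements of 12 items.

176214841

D_12 = (12-1)·(D_11 + D_10) = 11·(14684570 + 1334961) = 11·16019531 = 176214841.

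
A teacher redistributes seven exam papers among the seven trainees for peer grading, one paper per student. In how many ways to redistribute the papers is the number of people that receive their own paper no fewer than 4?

92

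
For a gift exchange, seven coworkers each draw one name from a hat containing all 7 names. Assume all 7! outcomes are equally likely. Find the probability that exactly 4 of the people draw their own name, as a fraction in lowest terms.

1/72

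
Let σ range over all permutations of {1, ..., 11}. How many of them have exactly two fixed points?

Pick the 2 fixed positions: C(11,2) = 55 ways.
The other 9 form a derangement: !9 = 133496.
Total: 55 × 133496 = 7342280.

7342280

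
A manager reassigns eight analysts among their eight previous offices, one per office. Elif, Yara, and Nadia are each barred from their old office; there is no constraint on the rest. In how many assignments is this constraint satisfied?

Let A_j be the event that the j-th constrained one is fixed. By inclusion-exclusion over the 3 events:
Σ_{j=0}^{3} (-1)^j C(3,j)(8-j)!
= C(3,0)·8! - C(3,1)·7! + C(3,2)·6! - C(3,3)·5!
= 40320 - 15120 + 2160 - 120
= 27240

27240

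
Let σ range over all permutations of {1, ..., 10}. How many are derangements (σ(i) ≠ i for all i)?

1334961

Use !n = (n-1)(!(n-1) + !(n-2)).
!10 = 9·(133496 + 14833) = 9·148329 = 1334961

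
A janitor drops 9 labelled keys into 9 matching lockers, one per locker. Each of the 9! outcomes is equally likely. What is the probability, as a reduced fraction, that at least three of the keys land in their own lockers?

Favorable outcomes: Σ_{i≥3} C(9,i)·!(9-i) = 84·265 + 126·44 + 126·9 + 84·2 + 36·1 + 9·0 + 1·1 = 29143.
Total outcomes: 9! = 362880.
Probability = 29143/362880 = 29143/362880.

29143/362880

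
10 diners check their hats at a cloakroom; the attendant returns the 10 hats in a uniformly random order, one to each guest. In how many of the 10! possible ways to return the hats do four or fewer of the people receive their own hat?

# with exactly i fixed is C(10,i)·!(10-i); sum over i=0..4:
  i=0: C(10,0)·!10 = 1·1334961 = 1334961
  i=1: C(10,1)·!9 = 10·133496 = 1334960
  i=2: C(10,2)·!8 = 45·14833 = 667485
  i=3: C(10,3)·!7 = 120·1854 = 222480
  i=4: C(10,4)·!6 = 210·265 = 55650
Total = 3615536.

3615536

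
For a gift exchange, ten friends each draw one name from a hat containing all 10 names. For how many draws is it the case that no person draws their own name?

1334961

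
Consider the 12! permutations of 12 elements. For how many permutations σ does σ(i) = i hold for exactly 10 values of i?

66

Choose which 10 of the 12 are fixed: C(12,10) = 66.
The remaining 2 must be deranged: !2 = 1.
Total: 66 × 1 = 66.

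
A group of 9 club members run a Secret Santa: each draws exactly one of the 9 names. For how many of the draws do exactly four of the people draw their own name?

Choose which 4 of the 9 are fixed: C(9,4) = 126.
The remaining 5 must be deranged: !5 = 44.
Total: 126 × 44 = 5544.

5544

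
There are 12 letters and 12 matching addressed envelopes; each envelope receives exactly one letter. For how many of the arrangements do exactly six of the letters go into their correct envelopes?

Pick the 6 fixed positions: C(12,6) = 924 ways.
The other 6 form a derangement: !6 = 265.
Total: 924 × 265 = 244860.

244860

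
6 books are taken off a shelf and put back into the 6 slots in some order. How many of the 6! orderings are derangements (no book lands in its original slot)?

Recurrence: !6 = 5·(!5 + !4).
!6 = 5·(44 + 9) = 5·53 = 265

265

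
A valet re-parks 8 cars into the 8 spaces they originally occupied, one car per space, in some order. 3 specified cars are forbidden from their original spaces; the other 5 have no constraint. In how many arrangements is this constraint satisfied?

27240

Inclusion-exclusion on the 3 forbidden self-matches:
Σ_{j=0}^{3} (-1)^j C(3,j)(8-j)!
= C(3,0)·8! - C(3,1)·7! + C(3,2)·6! - C(3,3)·5!
= 40320 - 15120 + 2160 - 120
= 27240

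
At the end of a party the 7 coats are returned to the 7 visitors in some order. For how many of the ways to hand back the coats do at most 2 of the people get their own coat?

4633

# with exactly i fixed is C(7,i)·!(7-i); sum over i=0..2:
  i=0: C(7,0)·!7 = 1·1854 = 1854
  i=1: C(7,1)·!6 = 7·265 = 1855
  i=2: C(7,2)·!5 = 21·44 = 924
Total = 4633.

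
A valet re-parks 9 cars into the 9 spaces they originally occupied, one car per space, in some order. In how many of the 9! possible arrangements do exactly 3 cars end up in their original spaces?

Pick the 3 fixed positions: C(9,3) = 84 ways.
The other 6 form a derangement: !6 = 265.
Total: 84 × 265 = 22260.

22260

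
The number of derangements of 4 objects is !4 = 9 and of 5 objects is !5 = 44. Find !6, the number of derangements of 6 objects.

!6 = (6-1)·(!5 + !4) = 5·(44 + 9) = 5·53 = 265.

265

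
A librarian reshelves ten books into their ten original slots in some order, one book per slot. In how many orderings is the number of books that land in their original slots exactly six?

Choose which 6 of the 10 are fixed: C(10,6) = 210.
The other 4 form a derangement: !4 = 9.
Total: 210 × 9 = 1890.

1890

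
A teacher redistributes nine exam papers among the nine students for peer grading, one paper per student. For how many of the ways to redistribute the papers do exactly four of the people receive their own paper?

5544

Pick the 4 fixed positions: C(9,4) = 126 ways.
The other 5 form a derangement: !5 = 44.
Total: 126 × 44 = 5544.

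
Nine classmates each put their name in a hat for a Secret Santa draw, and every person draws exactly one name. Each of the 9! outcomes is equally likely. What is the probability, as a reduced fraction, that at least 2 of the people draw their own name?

95887/362880

Favorable outcomes: Σ_{i≥2} C(9,i)·!(9-i) = 36·1854 + 84·265 + 126·44 + 126·9 + 84·2 + 36·1 + 9·0 + 1·1 = 95887.
Total outcomes: 9! = 362880.
Probability = 95887/362880 = 95887/362880.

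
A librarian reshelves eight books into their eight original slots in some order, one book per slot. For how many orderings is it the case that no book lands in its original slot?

The subfactorial !8 = [8!/e] (nearest integer).
8! = 40320, and 40320/e ≈ 14832.90, so !8 = 14833.

14833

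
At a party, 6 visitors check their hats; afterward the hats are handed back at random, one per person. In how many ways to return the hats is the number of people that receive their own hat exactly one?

264

Choose which one of the 6 is fixed: C(6,1) = 6.
The other 5 form a derangement: !5 = 44.
Total: 6 × 44 = 264.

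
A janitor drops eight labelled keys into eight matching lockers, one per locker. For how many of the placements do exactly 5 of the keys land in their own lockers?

112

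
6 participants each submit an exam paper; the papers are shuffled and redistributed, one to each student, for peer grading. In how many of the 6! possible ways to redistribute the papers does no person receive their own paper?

265

By inclusion-exclusion, !6 = Σ (-1)^k · 6!/k! for k=0..6
= 6! - 6!/1! + 6!/2! - 6!/3! + 6!/4! - 6!/5! + 6!/6!
= 720 - 720 + 360 - 120 + 30 - 6 + 1
= 265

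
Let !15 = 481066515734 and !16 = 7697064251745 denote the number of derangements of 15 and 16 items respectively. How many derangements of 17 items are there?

!17 = (17-1)·(!16 + !15) = 16·(7697064251745 + 481066515734) = 16·8178130767479 = 130850092279664.

130850092279664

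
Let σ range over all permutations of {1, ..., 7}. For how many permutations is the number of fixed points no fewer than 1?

# with exactly i fixed is C(7,i)·!(7-i); sum over i=1..7:
  i=1: C(7,1)·!6 = 7·265 = 1855
  i=2: C(7,2)·!5 = 21·44 = 924
  i=3: C(7,3)·!4 = 35·9 = 315
  i=4: C(7,4)·!3 = 35·2 = 70
  i=5: C(7,5)·!2 = 21·1 = 21
  i=6: C(7,6)·!1 = 7·0 = 0
  i=7: C(7,7)·!0 = 1·1 = 1
Total = 3186.

3186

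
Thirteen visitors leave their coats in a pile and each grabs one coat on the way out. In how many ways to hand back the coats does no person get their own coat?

!13 is the nearest integer to 13!/e.
13! = 6227020800, and 6227020800/e ≈ 2290792932.07, so !13 = 2290792932.

2290792932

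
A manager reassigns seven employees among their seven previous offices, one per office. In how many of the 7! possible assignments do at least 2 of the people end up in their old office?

1331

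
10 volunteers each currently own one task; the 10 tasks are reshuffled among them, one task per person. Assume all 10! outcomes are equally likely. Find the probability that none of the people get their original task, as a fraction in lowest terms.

16481/44800

Favorable outcomes: !10 = 1334961.
Total outcomes: 10! = 3628800.
Probability = 1334961/3628800 = 16481/44800.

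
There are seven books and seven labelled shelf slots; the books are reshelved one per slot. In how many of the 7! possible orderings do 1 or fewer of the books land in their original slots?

3709

# with exactly i fixed is C(7,i)·!(7-i); sum over i=0..1:
  i=0: C(7,0)·!7 = 1·1854 = 1854
  i=1: C(7,1)·!6 = 7·265 = 1855
Total = 3709.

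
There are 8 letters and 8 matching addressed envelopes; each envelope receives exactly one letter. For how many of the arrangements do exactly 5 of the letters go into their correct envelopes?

Choose which 5 of the 8 are fixed: C(8,5) = 56.
The remaining 3 must be deranged: !3 = 2.
Total: 56 × 2 = 112.

112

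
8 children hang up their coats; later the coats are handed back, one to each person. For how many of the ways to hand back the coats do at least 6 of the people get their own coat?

29

# with exactly i fixed is C(8,i)·!(8-i); sum over i=6..8:
  i=6: C(8,6)·!2 = 28·1 = 28
  i=7: C(8,7)·!1 = 8·0 = 0
  i=8: C(8,8)·!0 = 1·1 = 1
Total = 29.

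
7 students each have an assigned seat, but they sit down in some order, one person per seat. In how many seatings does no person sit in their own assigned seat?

1854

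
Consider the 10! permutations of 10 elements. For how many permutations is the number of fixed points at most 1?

2669921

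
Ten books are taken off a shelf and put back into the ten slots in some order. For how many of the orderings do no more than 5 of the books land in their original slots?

3626624

# with exactly i fixed is C(10,i)·!(10-i); sum over i=0..5:
  i=0: C(10,0)·!10 = 1·1334961 = 1334961
  i=1: C(10,1)·!9 = 10·133496 = 1334960
  i=2: C(10,2)·!8 = 45·14833 = 667485
  i=3: C(10,3)·!7 = 120·1854 = 222480
  i=4: C(10,4)·!6 = 210·265 = 55650
  i=5: C(10,5)·!5 = 252·44 = 11088
Total = 3626624.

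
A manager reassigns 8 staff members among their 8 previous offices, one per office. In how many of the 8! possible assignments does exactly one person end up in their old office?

Choose which one of the 8 is fixed: C(8,1) = 8.
The remaining 7 must be deranged: !7 = 1854.
Total: 8 × 1854 = 14832.

14832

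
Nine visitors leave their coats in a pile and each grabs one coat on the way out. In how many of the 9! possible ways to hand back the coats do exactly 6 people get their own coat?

Pick the 6 fixed positions: C(9,6) = 84 ways.
The remaining 3 must be deranged: !3 = 2.
Total: 84 × 2 = 168.

168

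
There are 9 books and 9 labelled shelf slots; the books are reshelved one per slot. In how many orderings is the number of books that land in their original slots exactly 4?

5544

Pick the 4 fixed positions: C(9,4) = 126 ways.
The remaining 5 must be deranged: !5 = 44.
Total: 126 × 44 = 5544.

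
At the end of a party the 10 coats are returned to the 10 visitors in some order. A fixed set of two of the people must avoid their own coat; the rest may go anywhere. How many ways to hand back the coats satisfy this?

2943360

Let A_j be the event that the j-th constrained one is fixed. By inclusion-exclusion over the 2 events:
Σ_{j=0}^{2} (-1)^j C(2,j)(10-j)!
= C(2,0)·10! - C(2,1)·9! + C(2,2)·8!
= 3628800 - 725760 + 40320
= 2943360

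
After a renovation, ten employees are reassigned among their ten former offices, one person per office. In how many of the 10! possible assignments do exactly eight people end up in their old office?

45

Pick the 8 fixed positions: C(10,8) = 45 ways.
The other 2 form a derangement: !2 = 1.
Total: 45 × 1 = 45.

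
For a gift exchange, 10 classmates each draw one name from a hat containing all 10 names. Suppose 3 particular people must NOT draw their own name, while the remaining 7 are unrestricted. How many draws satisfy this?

Let A_j be the event that the j-th constrained one is fixed. By inclusion-exclusion over the 3 events:
Σ_{j=0}^{3} (-1)^j C(3,j)(10-j)!
= C(3,0)·10! - C(3,1)·9! + C(3,2)·8! - C(3,3)·7!
= 3628800 - 1088640 + 120960 - 5040
= 2656080

2656080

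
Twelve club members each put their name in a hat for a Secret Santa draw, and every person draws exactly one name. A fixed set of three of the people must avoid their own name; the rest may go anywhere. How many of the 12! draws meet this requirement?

Let A_j be the event that the j-th constrained one is fixed. By inclusion-exclusion over the 3 events:
Σ_{j=0}^{3} (-1)^j C(3,j)(12-j)!
= C(3,0)·12! - C(3,1)·11! + C(3,2)·10! - C(3,3)·9!
= 479001600 - 119750400 + 10886400 - 362880
= 369774720

369774720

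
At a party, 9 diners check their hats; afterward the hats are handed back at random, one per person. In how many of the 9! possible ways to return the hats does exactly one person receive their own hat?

133497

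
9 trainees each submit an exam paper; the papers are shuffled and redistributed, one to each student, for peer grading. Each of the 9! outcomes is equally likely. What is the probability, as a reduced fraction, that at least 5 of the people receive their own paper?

Favorable outcomes: Σ_{i≥5} C(9,i)·!(9-i) = 126·9 + 84·2 + 36·1 + 9·0 + 1·1 = 1339.
Total outcomes: 9! = 362880.
Probability = 1339/362880 = 1339/362880.

1339/362880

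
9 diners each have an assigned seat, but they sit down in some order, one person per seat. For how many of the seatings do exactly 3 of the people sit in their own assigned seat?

22260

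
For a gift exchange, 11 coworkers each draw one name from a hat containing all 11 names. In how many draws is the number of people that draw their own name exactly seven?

2970

Choose which 7 of the 11 are fixed: C(11,7) = 330.
The remaining 4 must be deranged: !4 = 9.
Total: 330 × 9 = 2970.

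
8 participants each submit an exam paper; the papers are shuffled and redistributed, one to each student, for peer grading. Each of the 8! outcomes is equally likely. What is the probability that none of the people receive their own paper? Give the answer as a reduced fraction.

2119/5760

Favorable outcomes: !8 = 14833.
Total outcomes: 8! = 40320.
Probability = 14833/40320 = 2119/5760.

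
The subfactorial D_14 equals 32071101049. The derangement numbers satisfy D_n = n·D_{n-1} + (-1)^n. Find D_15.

481066515734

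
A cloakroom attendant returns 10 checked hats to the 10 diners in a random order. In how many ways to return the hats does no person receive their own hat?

!10 is the nearest integer to 10!/e.
10! = 3628800, and 3628800/e ≈ 1334960.92, so !10 = 1334961.

1334961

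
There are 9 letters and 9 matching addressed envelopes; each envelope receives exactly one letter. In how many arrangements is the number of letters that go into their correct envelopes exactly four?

5544

Choose which 4 of the 9 are fixed: C(9,4) = 126.
The other 5 form a derangement: !5 = 44.
Total: 126 × 44 = 5544.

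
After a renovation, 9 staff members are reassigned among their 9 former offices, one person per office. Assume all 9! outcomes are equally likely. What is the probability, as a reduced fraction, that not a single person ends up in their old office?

16687/45360

Favorable outcomes: !9 = 133496.
Total outcomes: 9! = 362880.
Probability = 133496/362880 = 16687/45360.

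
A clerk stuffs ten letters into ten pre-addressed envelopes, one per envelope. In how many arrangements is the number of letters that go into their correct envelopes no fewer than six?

# with exactly i fixed is C(10,i)·!(10-i); sum over i=6..10:
  i=6: C(10,6)·!4 = 210·9 = 1890
  i=7: C(10,7)·!3 = 120·2 = 240
  i=8: C(10,8)·!2 = 45·1 = 45
  i=9: C(10,9)·!1 = 10·0 = 0
  i=10: C(10,10)·!0 = 1·1 = 1
Total = 2176.

2176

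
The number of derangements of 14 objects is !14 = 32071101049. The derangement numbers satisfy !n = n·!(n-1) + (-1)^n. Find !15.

!15 = 15·32071101049 - 1 = 481066515734.

481066515734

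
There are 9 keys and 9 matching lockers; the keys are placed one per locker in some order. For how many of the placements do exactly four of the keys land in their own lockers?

Pick the 4 fixed positions: C(9,4) = 126 ways.
The remaining 5 must be deranged: !5 = 44.
Total: 126 × 44 = 5544.

5544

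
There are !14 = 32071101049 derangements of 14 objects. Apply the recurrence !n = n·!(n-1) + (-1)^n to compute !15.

481066515734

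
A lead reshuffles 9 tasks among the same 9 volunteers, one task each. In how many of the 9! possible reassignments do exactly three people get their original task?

Pick the 3 fixed positions: C(9,3) = 84 ways.
The remaining 6 must be deranged: !6 = 265.
Total: 84 × 265 = 22260.

22260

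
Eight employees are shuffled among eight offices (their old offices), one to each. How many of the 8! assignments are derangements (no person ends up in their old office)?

The number of derangements of 8 is !8 = Σ_{k=0}^{8} (-1)^k·8!/k!
= 8! - 8!/1! + 8!/2! - 8!/3! + 8!/4! - 8!/5! + 8!/6! - 8!/7! + 8!/8!
= 40320 - 40320 + 20160 - 6720 + 1680 - 336 + 56 - 8 + 1
= 14833

14833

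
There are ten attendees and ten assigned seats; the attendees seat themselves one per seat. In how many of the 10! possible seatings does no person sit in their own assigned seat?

1334961

Use !n = n·!(n-1) + (-1)^n.
!10 = 10·133496 + 1 = 1334961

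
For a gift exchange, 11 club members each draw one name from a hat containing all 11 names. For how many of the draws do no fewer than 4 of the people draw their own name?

Sum C(11,i)·!(11-i) for i = 4..11:
  i=4: C(11,4)·!7 = 330·1854 = 611820
  i=5: C(11,5)·!6 = 462·265 = 122430
  i=6: C(11,6)·!5 = 462·44 = 20328
  i=7: C(11,7)·!4 = 330·9 = 2970
  i=8: C(11,8)·!3 = 165·2 = 330
  i=9: C(11,9)·!2 = 55·1 = 55
  i=10: C(11,10)·!1 = 11·0 = 0
  i=11: C(11,11)·!0 = 1·1 = 1
Total = 757934.

757934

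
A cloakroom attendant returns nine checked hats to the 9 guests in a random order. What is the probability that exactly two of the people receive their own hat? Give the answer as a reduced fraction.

103/560

Favorable outcomes: C(9,2)·!7 = 36·1854 = 66744.
Total outcomes: 9! = 362880.
Probability = 66744/362880 = 103/560.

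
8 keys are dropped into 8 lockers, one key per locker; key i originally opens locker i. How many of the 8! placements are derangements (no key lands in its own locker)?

The number of derangements of 8 is !8 = Σ_{k=0}^{8} (-1)^k·8!/k!
= 8! - 8!/1! + 8!/2! - 8!/3! + 8!/4! - 8!/5! + 8!/6! - 8!/7! + 8!/8!
= 40320 - 40320 + 20160 - 6720 + 1680 - 336 + 56 - 8 + 1
= 14833

14833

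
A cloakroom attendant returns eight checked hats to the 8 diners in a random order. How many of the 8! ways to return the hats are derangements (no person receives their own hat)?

By inclusion-exclusion, !8 = Σ (-1)^k · 8!/k! for k=0..8
= 8! - 8!/1! + 8!/2! - 8!/3! + 8!/4! - 8!/5! + 8!/6! - 8!/7! + 8!/8!
= 40320 - 40320 + 20160 - 6720 + 1680 - 336 + 56 - 8 + 1
= 14833

14833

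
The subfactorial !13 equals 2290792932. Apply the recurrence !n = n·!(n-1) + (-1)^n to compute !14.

32071101049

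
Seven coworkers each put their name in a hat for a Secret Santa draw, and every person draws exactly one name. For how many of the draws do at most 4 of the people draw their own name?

5018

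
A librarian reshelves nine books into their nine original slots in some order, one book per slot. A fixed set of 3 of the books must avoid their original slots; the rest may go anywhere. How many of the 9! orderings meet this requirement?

Let A_j be the event that the j-th constrained one is fixed. By inclusion-exclusion over the 3 events:
Σ_{j=0}^{3} (-1)^j C(3,j)(9-j)!
= C(3,0)·9! - C(3,1)·8! + C(3,2)·7! - C(3,3)·6!
= 362880 - 120960 + 15120 - 720
= 256320

256320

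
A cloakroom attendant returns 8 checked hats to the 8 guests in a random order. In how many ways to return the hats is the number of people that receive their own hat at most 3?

39549

Sum C(8,i)·!(8-i) for i = 0..3:
  i=0: C(8,0)·!8 = 1·14833 = 14833
  i=1: C(8,1)·!7 = 8·1854 = 14832
  i=2: C(8,2)·!6 = 28·265 = 7420
  i=3: C(8,3)·!5 = 56·44 = 2464
Total = 39549.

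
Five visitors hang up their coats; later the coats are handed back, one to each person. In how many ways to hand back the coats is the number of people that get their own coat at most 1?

89

# with exactly i fixed is C(5,i)·!(5-i); sum over i=0..1:
  i=0: C(5,0)·!5 = 1·44 = 44
  i=1: C(5,1)·!4 = 5·9 = 45
Total = 89.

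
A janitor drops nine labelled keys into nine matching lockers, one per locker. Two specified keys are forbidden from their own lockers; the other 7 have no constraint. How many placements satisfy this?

287280

Inclusion-exclusion on the 2 forbidden self-matches:
Σ_{j=0}^{2} (-1)^j C(2,j)(9-j)!
= C(2,0)·9! - C(2,1)·8! + C(2,2)·7!
= 362880 - 80640 + 5040
= 287280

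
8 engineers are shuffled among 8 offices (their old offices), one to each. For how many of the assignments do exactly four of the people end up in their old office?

630

Pick the 4 fixed positions: C(8,4) = 70 ways.
The remaining 4 must be deranged: !4 = 9.
Total: 70 × 9 = 630.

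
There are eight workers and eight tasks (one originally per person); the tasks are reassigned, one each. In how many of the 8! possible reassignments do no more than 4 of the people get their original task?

40179

# with exactly i fixed is C(8,i)·!(8-i); sum over i=0..4:
  i=0: C(8,0)·!8 = 1·14833 = 14833
  i=1: C(8,1)·!7 = 8·1854 = 14832
  i=2: C(8,2)·!6 = 28·265 = 7420
  i=3: C(8,3)·!5 = 56·44 = 2464
  i=4: C(8,4)·!4 = 70·9 = 630
Total = 40179.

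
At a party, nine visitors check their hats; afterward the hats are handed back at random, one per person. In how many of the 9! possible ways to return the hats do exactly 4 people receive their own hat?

5544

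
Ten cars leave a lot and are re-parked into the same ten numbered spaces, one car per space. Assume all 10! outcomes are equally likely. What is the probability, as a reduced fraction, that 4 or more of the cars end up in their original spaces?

Favorable outcomes: Σ_{i≥4} C(10,i)·!(10-i) = 210·265 + 252·44 + 210·9 + 120·2 + 45·1 + 10·0 + 1·1 = 68914.
Total outcomes: 10! = 3628800.
Probability = 68914/3628800 = 34457/1814400.

34457/1814400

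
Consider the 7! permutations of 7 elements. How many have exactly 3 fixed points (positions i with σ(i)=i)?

315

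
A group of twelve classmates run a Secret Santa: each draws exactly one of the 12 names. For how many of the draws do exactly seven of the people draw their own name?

34848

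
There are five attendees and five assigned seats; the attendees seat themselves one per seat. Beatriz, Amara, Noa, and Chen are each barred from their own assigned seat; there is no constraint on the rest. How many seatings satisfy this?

Let A_j be the event that the j-th constrained one is fixed. By inclusion-exclusion over the 4 events:
Σ_{j=0}^{4} (-1)^j C(4,j)(5-j)!
= C(4,0)·5! - C(4,1)·4! + C(4,2)·3! - C(4,3)·2! + C(4,4)·1!
= 120 - 96 + 36 - 8 + 1
= 53

53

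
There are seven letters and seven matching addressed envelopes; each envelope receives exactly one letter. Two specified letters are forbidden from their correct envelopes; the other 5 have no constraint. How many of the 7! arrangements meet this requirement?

3720

Let A_j be the event that the j-th constrained one is fixed. By inclusion-exclusion over the 2 events:
Σ_{j=0}^{2} (-1)^j C(2,j)(7-j)!
= C(2,0)·7! - C(2,1)·6! + C(2,2)·5!
= 5040 - 1440 + 120
= 3720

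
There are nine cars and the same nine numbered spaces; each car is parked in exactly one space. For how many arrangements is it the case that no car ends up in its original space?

133496

The number of derangements of 9 is !9 = Σ_{k=0}^{9} (-1)^k·9!/k!
= 9! - 9!/1! + 9!/2! - 9!/3! + 9!/4! - 9!/5! + 9!/6! - 9!/7! + 9!/8! - 9!/9!
= 362880 - 362880 + 181440 - 60480 + 15120 - 3024 + 504 - 72 + 9 - 1
= 133496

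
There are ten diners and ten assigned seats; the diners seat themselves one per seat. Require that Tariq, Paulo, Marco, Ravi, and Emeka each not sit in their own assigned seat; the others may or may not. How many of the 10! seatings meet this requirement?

2170680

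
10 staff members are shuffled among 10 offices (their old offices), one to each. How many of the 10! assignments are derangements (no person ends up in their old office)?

1334961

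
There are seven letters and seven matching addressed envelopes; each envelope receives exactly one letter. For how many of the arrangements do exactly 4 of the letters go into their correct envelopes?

70

Pick the 4 fixed positions: C(7,4) = 35 ways.
The remaining 3 must be deranged: !3 = 2.
Total: 35 × 2 = 70.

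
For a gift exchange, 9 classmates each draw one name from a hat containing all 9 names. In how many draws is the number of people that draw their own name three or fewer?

# with exactly i fixed is C(9,i)·!(9-i); sum over i=0..3:
  i=0: C(9,0)·!9 = 1·133496 = 133496
  i=1: C(9,1)·!8 = 9·14833 = 133497
  i=2: C(9,2)·!7 = 36·1854 = 66744
  i=3: C(9,3)·!6 = 84·265 = 22260
Total = 355997.

355997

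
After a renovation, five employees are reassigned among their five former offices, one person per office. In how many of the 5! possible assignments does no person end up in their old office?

44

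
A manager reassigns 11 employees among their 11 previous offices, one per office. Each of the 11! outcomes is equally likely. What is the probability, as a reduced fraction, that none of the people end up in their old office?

1468457/3991680

Favorable outcomes: !11 = 14684570.
Total outcomes: 11! = 39916800.
Probability = 14684570/39916800 = 1468457/3991680.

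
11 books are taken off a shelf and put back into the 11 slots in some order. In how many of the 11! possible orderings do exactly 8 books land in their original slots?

330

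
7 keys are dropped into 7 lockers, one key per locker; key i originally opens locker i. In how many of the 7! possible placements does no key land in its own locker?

1854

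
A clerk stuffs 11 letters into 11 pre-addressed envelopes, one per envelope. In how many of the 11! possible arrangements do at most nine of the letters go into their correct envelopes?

39916799

Sum C(11,i)·!(11-i) for i = 0..9:
  i=0: C(11,0)·!11 = 1·14684570 = 14684570
  i=1: C(11,1)·!10 = 11·1334961 = 14684571
  i=2: C(11,2)·!9 = 55·133496 = 7342280
  i=3: C(11,3)·!8 = 165·14833 = 2447445
  i=4: C(11,4)·!7 = 330·1854 = 611820
  i=5: C(11,5)·!6 = 462·265 = 122430
  i=6: C(11,6)·!5 = 462·44 = 20328
  i=7: C(11,7)·!4 = 330·9 = 2970
  i=8: C(11,8)·!3 = 165·2 = 330
  i=9: C(11,9)·!2 = 55·1 = 55
Total = 39916799.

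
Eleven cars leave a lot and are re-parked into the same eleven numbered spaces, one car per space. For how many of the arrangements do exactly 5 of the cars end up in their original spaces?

Pick the 5 fixed positions: C(11,5) = 462 ways.
The remaining 6 must be deranged: !6 = 265.
Total: 462 × 265 = 122430.

122430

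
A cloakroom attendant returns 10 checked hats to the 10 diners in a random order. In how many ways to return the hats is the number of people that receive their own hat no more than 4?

3615536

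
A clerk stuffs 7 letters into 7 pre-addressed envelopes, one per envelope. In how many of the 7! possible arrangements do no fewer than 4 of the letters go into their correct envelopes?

92

Sum C(7,i)·!(7-i) for i = 4..7:
  i=4: C(7,4)·!3 = 35·2 = 70
  i=5: C(7,5)·!2 = 21·1 = 21
  i=6: C(7,6)·!1 = 7·0 = 0
  i=7: C(7,7)·!0 = 1·1 = 1
Total = 92.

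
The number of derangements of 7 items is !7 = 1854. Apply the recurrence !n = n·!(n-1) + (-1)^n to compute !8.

!8 = 8·1854 + 1 = 14833.

14833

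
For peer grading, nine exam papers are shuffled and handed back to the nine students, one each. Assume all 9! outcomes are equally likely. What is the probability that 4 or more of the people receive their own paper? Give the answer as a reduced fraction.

6883/362880

Favorable outcomes: Σ_{i≥4} C(9,i)·!(9-i) = 126·44 + 126·9 + 84·2 + 36·1 + 9·0 + 1·1 = 6883.
Total outcomes: 9! = 362880.
Probability = 6883/362880 = 6883/362880.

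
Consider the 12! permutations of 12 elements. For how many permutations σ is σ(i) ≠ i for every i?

176214841

By inclusion-exclusion, !12 = Σ (-1)^k · 12!/k! for k=0..12
= 12! - 12!/1! + 12!/2! - 12!/3! + 12!/4! - 12!/5! + 12!/6! - 12!/7! + 12!/8! - 12!/9! + 12!/10! - 12!/11! + 12!/12!
= 479001600 - 479001600 + 239500800 - 79833600 + 19958400 - 3991680 + 665280 - 95040 + 11880 - 1320 + 132 - 12 + 1
= 176214841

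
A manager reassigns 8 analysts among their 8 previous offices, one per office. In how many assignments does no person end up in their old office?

The number of derangements of 8 is !8 = Σ_{k=0}^{8} (-1)^k·8!/k!
= 8! - 8!/1! + 8!/2! - 8!/3! + 8!/4! - 8!/5! + 8!/6! - 8!/7! + 8!/8!
= 40320 - 40320 + 20160 - 6720 + 1680 - 336 + 56 - 8 + 1
= 14833

14833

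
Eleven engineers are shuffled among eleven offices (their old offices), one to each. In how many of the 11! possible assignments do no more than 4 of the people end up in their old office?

39770686

Sum C(11,i)·!(11-i) for i = 0..4:
  i=0: C(11,0)·!11 = 1·14684570 = 14684570
  i=1: C(11,1)·!10 = 11·1334961 = 14684571
  i=2: C(11,2)·!9 = 55·133496 = 7342280
  i=3: C(11,3)·!8 = 165·14833 = 2447445
  i=4: C(11,4)·!7 = 330·1854 = 611820
Total = 39770686.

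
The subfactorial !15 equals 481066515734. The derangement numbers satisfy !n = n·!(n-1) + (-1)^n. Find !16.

!16 = 16·481066515734 + 1 = 7697064251745.

7697064251745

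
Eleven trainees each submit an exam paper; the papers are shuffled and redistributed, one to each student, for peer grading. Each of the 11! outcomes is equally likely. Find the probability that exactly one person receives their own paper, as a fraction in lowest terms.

Favorable outcomes: C(11,1)·!10 = 11·1334961 = 14684571.
Total outcomes: 11! = 39916800.
Probability = 14684571/39916800 = 16481/44800.

16481/44800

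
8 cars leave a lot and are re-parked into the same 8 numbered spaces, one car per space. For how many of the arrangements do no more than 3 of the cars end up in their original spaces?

# with exactly i fixed is C(8,i)·!(8-i); sum over i=0..3:
  i=0: C(8,0)·!8 = 1·14833 = 14833
  i=1: C(8,1)·!7 = 8·1854 = 14832
  i=2: C(8,2)·!6 = 28·265 = 7420
  i=3: C(8,3)·!5 = 56·44 = 2464
Total = 39549.

39549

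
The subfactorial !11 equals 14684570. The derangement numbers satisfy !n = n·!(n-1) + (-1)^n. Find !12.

176214841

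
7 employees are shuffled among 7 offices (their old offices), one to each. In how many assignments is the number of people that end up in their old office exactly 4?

Pick the 4 fixed positions: C(7,4) = 35 ways.
The remaining 3 must be deranged: !3 = 2.
Total: 35 × 2 = 70.

70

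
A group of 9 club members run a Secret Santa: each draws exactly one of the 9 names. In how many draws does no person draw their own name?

The number of derangements of 9 is !9 = Σ_{k=0}^{9} (-1)^k·9!/k!
= 9! - 9!/1! + 9!/2! - 9!/3! + 9!/4! - 9!/5! + 9!/6! - 9!/7! + 9!/8! - 9!/9!
= 362880 - 362880 + 181440 - 60480 + 15120 - 3024 + 504 - 72 + 9 - 1
= 133496

133496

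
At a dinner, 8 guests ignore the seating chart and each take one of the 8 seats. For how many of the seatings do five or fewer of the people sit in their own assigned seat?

# with exactly i fixed is C(8,i)·!(8-i); sum over i=0..5:
  i=0: C(8,0)·!8 = 1·14833 = 14833
  i=1: C(8,1)·!7 = 8·1854 = 14832
  i=2: C(8,2)·!6 = 28·265 = 7420
  i=3: C(8,3)·!5 = 56·44 = 2464
  i=4: C(8,4)·!4 = 70·9 = 630
  i=5: C(8,5)·!3 = 56·2 = 112
Total = 40291.

40291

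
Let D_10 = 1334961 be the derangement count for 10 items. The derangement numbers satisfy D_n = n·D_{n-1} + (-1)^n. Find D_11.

D_11 = 11·1334961 - 1 = 14684570.

14684570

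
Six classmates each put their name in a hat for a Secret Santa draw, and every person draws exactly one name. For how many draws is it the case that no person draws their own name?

The subfactorial !6 = [6!/e] (nearest integer).
6! = 720, and 720/e ≈ 264.87, so !6 = 265.

265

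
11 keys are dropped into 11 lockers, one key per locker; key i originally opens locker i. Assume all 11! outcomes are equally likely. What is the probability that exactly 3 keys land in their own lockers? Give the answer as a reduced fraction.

2119/34560

Favorable outcomes: C(11,3)·!8 = 165·14833 = 2447445.
Total outcomes: 11! = 39916800.
Probability = 2447445/39916800 = 2119/34560.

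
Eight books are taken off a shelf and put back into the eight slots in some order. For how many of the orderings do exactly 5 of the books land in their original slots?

112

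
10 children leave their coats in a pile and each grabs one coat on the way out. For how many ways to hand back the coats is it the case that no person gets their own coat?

The number of derangements of 10 is !10 = Σ_{k=0}^{10} (-1)^k·10!/k!
= 10! - 10!/1! + 10!/2! - 10!/3! + 10!/4! - 10!/5! + 10!/6! - 10!/7! + 10!/8! - 10!/9! + 10!/10!
= 3628800 - 3628800 + 1814400 - 604800 + 151200 - 30240 + 5040 - 720 + 90 - 10 + 1
= 1334961

1334961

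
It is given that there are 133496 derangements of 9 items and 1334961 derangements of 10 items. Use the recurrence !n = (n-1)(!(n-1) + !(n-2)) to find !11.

!11 = (11-1)·(!10 + !9) = 10·(1334961 + 133496) = 10·1468457 = 14684570.

14684570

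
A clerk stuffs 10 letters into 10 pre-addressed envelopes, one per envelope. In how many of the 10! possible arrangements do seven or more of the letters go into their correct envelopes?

286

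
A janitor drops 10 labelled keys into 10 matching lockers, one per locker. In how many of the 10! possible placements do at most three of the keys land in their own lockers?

# with exactly i fixed is C(10,i)·!(10-i); sum over i=0..3:
  i=0: C(10,0)·!10 = 1·1334961 = 1334961
  i=1: C(10,1)·!9 = 10·133496 = 1334960
  i=2: C(10,2)·!8 = 45·14833 = 667485
  i=3: C(10,3)·!7 = 120·1854 = 222480
Total = 3559886.

3559886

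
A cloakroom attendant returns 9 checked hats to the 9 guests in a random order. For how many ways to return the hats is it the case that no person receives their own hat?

The subfactorial !9 = [9!/e] (nearest integer).
9! = 362880, and 362880/e ≈ 133496.09, so !9 = 133496.

133496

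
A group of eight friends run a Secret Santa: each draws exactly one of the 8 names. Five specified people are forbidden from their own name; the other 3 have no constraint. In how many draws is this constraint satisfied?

Let A_j be the event that the j-th constrained one is fixed. By inclusion-exclusion over the 5 events:
Σ_{j=0}^{5} (-1)^j C(5,j)(8-j)!
= C(5,0)·8! - C(5,1)·7! + C(5,2)·6! - C(5,3)·5! + C(5,4)·4! - C(5,5)·3!
= 40320 - 25200 + 7200 - 1200 + 120 - 6
= 21234

21234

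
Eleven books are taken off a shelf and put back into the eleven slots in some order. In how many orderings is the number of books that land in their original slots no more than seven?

39916414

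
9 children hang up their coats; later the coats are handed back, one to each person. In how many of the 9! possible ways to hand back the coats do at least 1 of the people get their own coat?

229384

# with exactly i fixed is C(9,i)·!(9-i); sum over i=1..9:
  i=1: C(9,1)·!8 = 9·14833 = 133497
  i=2: C(9,2)·!7 = 36·1854 = 66744
  i=3: C(9,3)·!6 = 84·265 = 22260
  i=4: C(9,4)·!5 = 126·44 = 5544
  i=5: C(9,5)·!4 = 126·9 = 1134
  i=6: C(9,6)·!3 = 84·2 = 168
  i=7: C(9,7)·!2 = 36·1 = 36
  i=8: C(9,8)·!1 = 9·0 = 0
  i=9: C(9,9)·!0 = 1·1 = 1
Total = 229384.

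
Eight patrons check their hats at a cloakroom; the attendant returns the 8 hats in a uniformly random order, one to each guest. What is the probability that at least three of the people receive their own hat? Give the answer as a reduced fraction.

647/8064

Favorable outcomes: Σ_{i≥3} C(8,i)·!(8-i) = 56·44 + 70·9 + 56·2 + 28·1 + 8·0 + 1·1 = 3235.
Total outcomes: 8! = 40320.
Probability = 3235/40320 = 647/8064.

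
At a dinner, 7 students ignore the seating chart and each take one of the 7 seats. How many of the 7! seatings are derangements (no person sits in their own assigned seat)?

The subfactorial !7 = [7!/e] (nearest integer).
7! = 5040, and 5040/e ≈ 1854.11, so !7 = 1854.

1854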